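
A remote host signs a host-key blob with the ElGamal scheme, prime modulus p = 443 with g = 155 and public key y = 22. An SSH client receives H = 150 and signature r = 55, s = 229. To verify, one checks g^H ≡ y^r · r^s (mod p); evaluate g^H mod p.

14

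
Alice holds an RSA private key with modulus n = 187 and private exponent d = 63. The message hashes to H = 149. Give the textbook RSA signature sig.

Squares mod 187: H^1≡149, H^2≡135, H^4≡86, H^8≡103, H^16≡137, H^32≡69
63 = 32 + 16 + 8 + 4 + 2 + 1, so H^63 ≡ 69·137·103·86·135·149 ≡ 106 (mod 187)

106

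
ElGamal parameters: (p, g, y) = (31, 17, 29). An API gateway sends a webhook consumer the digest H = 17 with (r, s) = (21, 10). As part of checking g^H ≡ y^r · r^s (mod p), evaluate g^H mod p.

17^2 = 289 ≡ 10
17^4 ≡ 10^2 = 100 ≡ 7
17^8 ≡ 7^2 = 49 ≡ 18
17^16 ≡ 18^2 = 324 ≡ 14
17 = 16 + 1, so 17^17 ≡ 14·17 ≡ 21 (mod 31)

21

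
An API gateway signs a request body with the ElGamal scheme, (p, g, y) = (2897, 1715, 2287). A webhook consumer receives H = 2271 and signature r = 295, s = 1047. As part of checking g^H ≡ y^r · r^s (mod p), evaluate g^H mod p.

2412

1715^2 = 2941225 ≡ 770
1715^4 ≡ 770^2 = 592900 ≡ 1912
1715^8 ≡ 1912^2 = 3655744 ≡ 2627
1715^16 ≡ 2627^2 = 6901129 ≡ 475
1715^32 ≡ 475^2 = 225625 ≡ 2556
1715^64 ≡ 2556^2 = 6533136 ≡ 401
1715^128 ≡ 401^2 = 160801 ≡ 1466
1715^256 ≡ 1466^2 = 2149156 ≡ 2479
1715^512 ≡ 2479^2 = 6145441 ≡ 904
1715^1024 ≡ 904^2 = 817216 ≡ 262
1715^2048 ≡ 262^2 = 68644 ≡ 2013
2271 = 2048 + 128 + 64 + 16 + 8 + 4 + 2 + 1, so 1715^2271 ≡ 2013·1466·401·475·2627·1912·770·1715 ≡ 2412 (mod 2897)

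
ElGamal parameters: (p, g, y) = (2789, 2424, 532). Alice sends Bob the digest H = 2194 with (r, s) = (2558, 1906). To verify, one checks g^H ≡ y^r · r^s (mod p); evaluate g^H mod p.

2424^2 = 5875776 ≡ 2142
2424^4 ≡ 2142^2 = 4588164 ≡ 259
2424^8 ≡ 259^2 = 67081 ≡ 145
2424^16 ≡ 145^2 = 21025 ≡ 1502
2424^32 ≡ 1502^2 = 2256004 ≡ 2492
2424^64 ≡ 2492^2 = 6210064 ≡ 1750
2424^128 ≡ 1750^2 = 3062500 ≡ 178
2424^256 ≡ 178^2 = 31684 ≡ 1005
2424^512 ≡ 1005^2 = 1010025 ≡ 407
2424^1024 ≡ 407^2 = 165649 ≡ 1098
2424^2048 ≡ 1098^2 = 1205604 ≡ 756
2194 = 2048 + 128 + 16 + 2, so 2424^2194 ≡ 756·178·1502·2142 ≡ 133 (mod 2789)

133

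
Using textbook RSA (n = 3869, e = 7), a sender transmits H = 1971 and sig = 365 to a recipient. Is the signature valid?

valid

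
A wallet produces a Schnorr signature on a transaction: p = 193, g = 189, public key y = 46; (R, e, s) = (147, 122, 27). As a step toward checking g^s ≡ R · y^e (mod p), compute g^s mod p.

64

189^2 = 35721 ≡ 16
189^4 ≡ 16^2 = 256 ≡ 63
189^8 ≡ 63^2 = 3969 ≡ 109
189^16 ≡ 109^2 = 11881 ≡ 108
27 = 16 + 8 + 2 + 1, so 189^27 ≡ 108·109·16·189 ≡ 64 (mod 193)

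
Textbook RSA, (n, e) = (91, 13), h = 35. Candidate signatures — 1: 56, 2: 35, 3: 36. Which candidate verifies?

Candidate 1: Squares mod 91: 56^1≡56, 56^2≡42, 56^4≡35, 56^8≡42; 13 = 8 + 4 + 1, so 56^13 ≡ 42·35·56 ≡ 56 (mod 91)
Candidate 2: Squares mod 91: 35^1≡35, 35^2≡42, 35^4≡35, 35^8≡42; 13 = 8 + 4 + 1, so 35^13 ≡ 42·35·35 ≡ 35 (mod 91)
  → matches h = 35
Candidate 3: Squares mod 91: 36^1≡36, 36^2≡22, 36^4≡29, 36^8≡22; 13 = 8 + 4 + 1, so 36^13 ≡ 22·29·36 ≡ 36 (mod 91)

2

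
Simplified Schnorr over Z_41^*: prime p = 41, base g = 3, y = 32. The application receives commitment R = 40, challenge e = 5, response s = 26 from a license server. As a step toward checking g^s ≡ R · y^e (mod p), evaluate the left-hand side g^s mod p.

9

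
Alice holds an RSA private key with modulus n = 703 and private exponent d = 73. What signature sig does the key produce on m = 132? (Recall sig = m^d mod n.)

132

Squares mod 703: m^1≡132, m^2≡552, m^4≡305, m^8≡229, m^16≡419, m^32≡514, m^64≡571
73 = 64 + 8 + 1, so m^73 ≡ 571·229·132 ≡ 132 (mod 703)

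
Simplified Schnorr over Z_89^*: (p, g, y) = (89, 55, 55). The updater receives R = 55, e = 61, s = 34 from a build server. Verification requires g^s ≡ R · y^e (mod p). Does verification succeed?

g^s mod p:
55^2 = 3025 ≡ 88
55^4 ≡ 88^2 = 7744 ≡ 1
55^8 ≡ 1^2 = 1
55^16 ≡ 1^2 = 1
55^32 ≡ 1^2 = 1
34 = 32 + 2, so 55^34 ≡ 1·88 ≡ 88 (mod 89)
R · y^e mod p:
55^2 = 3025 ≡ 88
55^4 ≡ 88^2 = 7744 ≡ 1
55^8 ≡ 1^2 = 1
55^16 ≡ 1^2 = 1
55^32 ≡ 1^2 = 1
61 = 32 + 16 + 8 + 4 + 1, so 55^61 ≡ 1·1·1·1·55 ≡ 55 (mod 89)
55·55 = 3025 ≡ 88 (mod 89)
88 ≡ 88 (mod 89); signature holds.

passes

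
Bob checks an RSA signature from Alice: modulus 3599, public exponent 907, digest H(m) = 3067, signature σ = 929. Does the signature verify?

does not verify

σ^907 mod 3599 = 1112
The recovered value 1112 does not match the digest 3067.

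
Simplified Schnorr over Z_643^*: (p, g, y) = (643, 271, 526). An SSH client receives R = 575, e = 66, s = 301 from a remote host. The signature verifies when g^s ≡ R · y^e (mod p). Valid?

no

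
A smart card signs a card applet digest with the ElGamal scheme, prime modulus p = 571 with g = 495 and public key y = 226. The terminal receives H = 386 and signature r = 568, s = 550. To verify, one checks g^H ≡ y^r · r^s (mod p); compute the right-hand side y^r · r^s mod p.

226^2 = 51076 ≡ 257
226^4 ≡ 257^2 = 66049 ≡ 384
226^8 ≡ 384^2 = 147456 ≡ 138
226^16 ≡ 138^2 = 19044 ≡ 201
226^32 ≡ 201^2 = 40401 ≡ 431
226^64 ≡ 431^2 = 185761 ≡ 186
226^128 ≡ 186^2 = 34596 ≡ 336
226^256 ≡ 336^2 = 112896 ≡ 409
226^512 ≡ 409^2 = 167281 ≡ 549
568 = 512 + 32 + 16 + 8, so 226^568 ≡ 549·431·201·138 ≡ 20 (mod 571)
568^2 = 322624 ≡ 9
568^4 ≡ 9^2 = 81
568^8 ≡ 81^2 = 6561 ≡ 280
568^16 ≡ 280^2 = 78400 ≡ 173
568^32 ≡ 173^2 = 29929 ≡ 237
568^64 ≡ 237^2 = 56169 ≡ 211
568^128 ≡ 211^2 = 44521 ≡ 554
568^256 ≡ 554^2 = 306916 ≡ 289
568^512 ≡ 289^2 = 83521 ≡ 155
550 = 512 + 32 + 4 + 2, so 568^550 ≡ 155·237·81·9 ≡ 486 (mod 571)
y^r · r^s ≡ 20·486 = 9720 ≡ 13 (mod 571)

13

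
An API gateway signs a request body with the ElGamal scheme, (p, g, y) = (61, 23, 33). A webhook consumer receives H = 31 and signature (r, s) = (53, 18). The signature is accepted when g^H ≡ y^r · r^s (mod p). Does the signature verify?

verifies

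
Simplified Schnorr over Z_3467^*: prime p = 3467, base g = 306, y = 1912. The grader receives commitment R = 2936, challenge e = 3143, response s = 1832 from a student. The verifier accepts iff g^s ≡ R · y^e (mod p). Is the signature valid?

g^s mod p:
Squares mod 3467: 306^1≡306, 306^2≡27, 306^4≡729, 306^8≡990, 306^16≡2406, 306^32≡2413, 306^64≡1476, 306^128≡1300, 306^256≡1571, 306^512≡3004, 306^1024≡2882
1832 = 1024 + 512 + 256 + 32 + 8, so 306^1832 ≡ 2882·3004·1571·2413·990 ≡ 13 (mod 3467)
R · y^e mod p:
Squares mod 3467: 1912^1≡1912, 1912^2≡1526, 1912^4≡2319, 1912^8≡444, 1912^16≡2984, 1912^32≡1000, 1912^64≡1504, 1912^128≡1532, 1912^256≡3332, 1912^512≡890, 1912^1024≡1624, 1912^2048≡2456
3143 = 2048 + 1024 + 64 + 4 + 2 + 1, so 1912^3143 ≡ 2456·1624·1504·2319·1526·1912 ≡ 1012 (mod 3467)
2936·1012 = 2971232 ≡ 13 (mod 3467)
13 ≡ 13 (mod 3467); signature holds.

valid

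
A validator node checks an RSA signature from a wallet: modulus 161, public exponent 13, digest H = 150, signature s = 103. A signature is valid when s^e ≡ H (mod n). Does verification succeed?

fails

s^2 ≡ 103^2 = 10609 ≡ 144
s^4 ≡ 144^2 = 20736 ≡ 128
s^8 ≡ 128^2 = 16384 ≡ 123
13 = 8 + 4 + 1, so s^13 ≡ 123·128·103 ≡ 40 (mod 161)
40 ≠ 150, so verification fails.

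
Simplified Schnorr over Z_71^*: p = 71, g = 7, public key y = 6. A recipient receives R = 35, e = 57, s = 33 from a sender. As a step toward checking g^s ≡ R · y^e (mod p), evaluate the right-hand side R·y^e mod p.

42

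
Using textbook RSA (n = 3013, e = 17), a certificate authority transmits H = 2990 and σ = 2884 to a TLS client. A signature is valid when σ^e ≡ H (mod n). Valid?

no

σ^2 ≡ 2884^2 = 8317456 ≡ 1576
σ^4 ≡ 1576^2 = 2483776 ≡ 1064
σ^8 ≡ 1064^2 = 1132096 ≡ 2221
σ^16 ≡ 2221^2 = 4932841 ≡ 560
17 = 16 + 1, so σ^17 ≡ 560·2884 ≡ 72 (mod 3013)
The recovered value 72 does not match the digest 2990.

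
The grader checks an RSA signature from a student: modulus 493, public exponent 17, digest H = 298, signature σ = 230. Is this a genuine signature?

genuine

σ^17 mod 493 = 298
σ^17 mod 493 = 298 matches H.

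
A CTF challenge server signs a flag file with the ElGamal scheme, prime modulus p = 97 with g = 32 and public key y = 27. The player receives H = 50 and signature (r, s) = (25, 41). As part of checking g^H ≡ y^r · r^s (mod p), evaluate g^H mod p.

32^2 = 1024 ≡ 54
32^4 ≡ 54^2 = 2916 ≡ 6
32^8 ≡ 6^2 = 36
32^16 ≡ 36^2 = 1296 ≡ 35
32^32 ≡ 35^2 = 1225 ≡ 61
50 = 32 + 16 + 2, so 32^50 ≡ 61·35·54 ≡ 54 (mod 97)

54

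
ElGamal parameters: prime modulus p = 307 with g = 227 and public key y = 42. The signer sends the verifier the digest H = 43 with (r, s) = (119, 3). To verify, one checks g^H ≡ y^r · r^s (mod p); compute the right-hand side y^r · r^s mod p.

40

42^119 mod 307 = 274
119^3 mod 307 = 36
y^r · r^s ≡ 274·36 = 9864 ≡ 40 (mod 307)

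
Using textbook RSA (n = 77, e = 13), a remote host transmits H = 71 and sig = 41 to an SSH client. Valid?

no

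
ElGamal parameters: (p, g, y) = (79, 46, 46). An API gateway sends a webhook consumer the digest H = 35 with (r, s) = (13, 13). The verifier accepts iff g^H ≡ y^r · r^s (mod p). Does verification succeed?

Left side g^H mod p:
46^2 = 2116 ≡ 62
46^4 ≡ 62^2 = 3844 ≡ 52
46^8 ≡ 52^2 = 2704 ≡ 18
46^16 ≡ 18^2 = 324 ≡ 8
46^32 ≡ 8^2 = 64
35 = 32 + 2 + 1, so 46^35 ≡ 64·62·46 ≡ 38 (mod 79)
Right side y^r · r^s mod p:
46^2 = 2116 ≡ 62
46^4 ≡ 62^2 = 3844 ≡ 52
46^8 ≡ 52^2 = 2704 ≡ 18
13 = 8 + 4 + 1, so 46^13 ≡ 18·52·46 ≡ 1 (mod 79)
13^2 = 169 ≡ 11
13^4 ≡ 11^2 = 121 ≡ 42
13^8 ≡ 42^2 = 1764 ≡ 26
13 = 8 + 4 + 1, so 13^13 ≡ 26·42·13 ≡ 55 (mod 79)
1·55 = 55 ≡ 55 (mod 79)
38 ≠ 55, so verification fails.

fails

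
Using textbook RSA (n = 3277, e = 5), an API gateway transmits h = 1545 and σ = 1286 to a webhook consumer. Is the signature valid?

σ^2 ≡ 1286^2 = 1653796 ≡ 2188
σ^4 ≡ 2188^2 = 4787344 ≡ 2924
5 = 4 + 1, so σ^5 ≡ 2924·1286 ≡ 1545 (mod 3277)
σ^5 mod 3277 = 1545 matches h.

valid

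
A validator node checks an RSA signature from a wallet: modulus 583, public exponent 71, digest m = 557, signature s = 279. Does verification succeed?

fails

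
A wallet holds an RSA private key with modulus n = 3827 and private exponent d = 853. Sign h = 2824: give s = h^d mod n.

Squares mod 3827: h^1≡2824, h^2≡3335, h^4≡963, h^8≡1235, h^16≡2079, h^32≡1558, h^64≡1046, h^128≡3421, h^256≡275, h^512≡2912
853 = 512 + 256 + 64 + 16 + 4 + 1, so h^853 ≡ 2912·275·1046·2079·963·2824 ≡ 1480 (mod 3827)

1480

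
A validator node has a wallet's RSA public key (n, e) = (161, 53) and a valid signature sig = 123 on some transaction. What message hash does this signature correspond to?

9

sig^2 ≡ 123^2 = 15129 ≡ 156
sig^4 ≡ 156^2 = 24336 ≡ 25
sig^8 ≡ 25^2 = 625 ≡ 142
sig^16 ≡ 142^2 = 20164 ≡ 39
sig^32 ≡ 39^2 = 1521 ≡ 72
53 = 32 + 16 + 4 + 1, so sig^53 ≡ 72·39·25·123 ≡ 9 (mod 161)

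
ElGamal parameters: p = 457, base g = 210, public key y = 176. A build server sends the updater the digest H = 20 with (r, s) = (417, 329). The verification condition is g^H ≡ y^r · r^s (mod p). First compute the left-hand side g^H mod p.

403

Squares mod 457: 210^1≡210, 210^2≡228, 210^4≡343, 210^8≡200, 210^16≡241
20 = 16 + 4, so 210^20 ≡ 241·343 ≡ 403 (mod 457)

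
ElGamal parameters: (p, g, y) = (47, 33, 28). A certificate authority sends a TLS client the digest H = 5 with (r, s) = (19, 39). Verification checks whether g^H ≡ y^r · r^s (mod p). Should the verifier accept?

reject

Left side g^H mod p:
Squares mod 47: 33^1≡33, 33^2≡8, 33^4≡17
5 = 4 + 1, so 33^5 ≡ 17·33 ≡ 44 (mod 47)
Right side y^r · r^s mod p:
Squares mod 47: 28^1≡28, 28^2≡32, 28^4≡37, 28^8≡6, 28^16≡36
19 = 16 + 2 + 1, so 28^19 ≡ 36·32·28 ≡ 14 (mod 47)
Squares mod 47: 19^1≡19, 19^2≡32, 19^4≡37, 19^8≡6, 19^16≡36, 19^32≡27
39 = 32 + 4 + 2 + 1, so 19^39 ≡ 27·37·32·19 ≡ 11 (mod 47)
14·11 = 154 ≡ 13 (mod 47)
44 ≠ 13, so verification fails.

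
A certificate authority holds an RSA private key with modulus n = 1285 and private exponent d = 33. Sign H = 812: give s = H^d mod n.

1192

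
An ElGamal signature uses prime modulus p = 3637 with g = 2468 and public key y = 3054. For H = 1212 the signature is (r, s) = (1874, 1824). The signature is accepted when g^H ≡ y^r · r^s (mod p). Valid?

no

Left side g^H mod p:
Squares mod 3637: 2468^1≡2468, 2468^2≡2686, 2468^4≡2425, 2468^8≡3233, 2468^16≡3188, 2468^32≡1566, 2468^64≡1018, 2468^128≡3416, 2468^256≡1560, 2468^512≡447, 2468^1024≡3411
1212 = 1024 + 128 + 32 + 16 + 8 + 4, so 2468^1212 ≡ 3411·3416·1566·3188·3233·2425 ≡ 2941 (mod 3637)
Right side y^r · r^s mod p:
Squares mod 3637: 3054^1≡3054, 3054^2≡1648, 3054^4≡2702, 3054^8≡1345, 3054^16≡1436, 3054^32≡3554, 3054^64≡3252, 3054^128≡2745, 3054^256≡2798, 3054^512≡1980, 3054^1024≡3351
1874 = 1024 + 512 + 256 + 64 + 16 + 2, so 3054^1874 ≡ 3351·1980·2798·3252·1436·1648 ≡ 189 (mod 3637)
Squares mod 3637: 1874^1≡1874, 1874^2≡2171, 1874^4≡3326, 1874^8≡2159, 1874^16≡2284, 1874^32≡1198, 1874^64≡2226, 1874^128≡1482, 1874^256≡3213, 1874^512≡1563, 1874^1024≡2542
1824 = 1024 + 512 + 256 + 32, so 1874^1824 ≡ 2542·1563·3213·1198 ≡ 2336 (mod 3637)
189·2336 = 441504 ≡ 1427 (mod 3637)
2941 ≠ 1427, so verification fails.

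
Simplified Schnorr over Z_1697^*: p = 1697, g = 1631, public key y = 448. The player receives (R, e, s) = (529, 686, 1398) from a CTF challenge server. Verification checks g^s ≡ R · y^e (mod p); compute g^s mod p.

1631^2 = 2660161 ≡ 962
1631^4 ≡ 962^2 = 925444 ≡ 579
1631^8 ≡ 579^2 = 335241 ≡ 932
1631^16 ≡ 932^2 = 868624 ≡ 1457
1631^32 ≡ 1457^2 = 2122849 ≡ 1599
1631^64 ≡ 1599^2 = 2556801 ≡ 1119
1631^128 ≡ 1119^2 = 1252161 ≡ 1472
1631^256 ≡ 1472^2 = 2166784 ≡ 1412
1631^512 ≡ 1412^2 = 1993744 ≡ 1466
1631^1024 ≡ 1466^2 = 2149156 ≡ 754
1398 = 1024 + 256 + 64 + 32 + 16 + 4 + 2, so 1631^1398 ≡ 754·1412·1119·1599·1457·579·962 ≡ 196 (mod 1697)

196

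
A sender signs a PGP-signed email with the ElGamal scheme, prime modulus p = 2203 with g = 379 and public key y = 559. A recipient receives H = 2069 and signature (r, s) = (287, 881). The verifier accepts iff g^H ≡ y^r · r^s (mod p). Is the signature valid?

invalid

Left side g^H mod p:
379^2 = 143641 ≡ 446
379^4 ≡ 446^2 = 198916 ≡ 646
379^8 ≡ 646^2 = 417316 ≡ 949
379^16 ≡ 949^2 = 900601 ≡ 1777
379^32 ≡ 1777^2 = 3157729 ≡ 830
379^64 ≡ 830^2 = 688900 ≡ 1564
379^128 ≡ 1564^2 = 2446096 ≡ 766
379^256 ≡ 766^2 = 586756 ≡ 758
379^512 ≡ 758^2 = 574564 ≡ 1784
379^1024 ≡ 1784^2 = 3182656 ≡ 1524
379^2048 ≡ 1524^2 = 2322576 ≡ 614
2069 = 2048 + 16 + 4 + 1, so 379^2069 ≡ 614·1777·646·379 ≡ 50 (mod 2203)
Right side y^r · r^s mod p:
559^2 = 312481 ≡ 1858
559^4 ≡ 1858^2 = 3452164 ≡ 63
559^8 ≡ 63^2 = 3969 ≡ 1766
559^16 ≡ 1766^2 = 3118756 ≡ 1511
559^32 ≡ 1511^2 = 2283121 ≡ 813
559^64 ≡ 813^2 = 660969 ≡ 69
559^128 ≡ 69^2 = 4761 ≡ 355
559^256 ≡ 355^2 = 126025 ≡ 454
287 = 256 + 16 + 8 + 4 + 2 + 1, so 559^287 ≡ 454·1511·1766·63·1858·559 ≡ 1681 (mod 2203)
287^2 = 82369 ≡ 858
287^4 ≡ 858^2 = 736164 ≡ 362
287^8 ≡ 362^2 = 131044 ≡ 1067
287^16 ≡ 1067^2 = 1138489 ≡ 1741
287^32 ≡ 1741^2 = 3031081 ≡ 1956
287^64 ≡ 1956^2 = 3825936 ≡ 1528
287^128 ≡ 1528^2 = 2334784 ≡ 1807
287^256 ≡ 1807^2 = 3265249 ≡ 403
287^512 ≡ 403^2 = 162409 ≡ 1590
881 = 512 + 256 + 64 + 32 + 16 + 1, so 287^881 ≡ 1590·403·1528·1956·1741·287 ≡ 364 (mod 2203)
1681·364 = 611884 ≡ 1653 (mod 2203)
50 ≠ 1653, so verification fails.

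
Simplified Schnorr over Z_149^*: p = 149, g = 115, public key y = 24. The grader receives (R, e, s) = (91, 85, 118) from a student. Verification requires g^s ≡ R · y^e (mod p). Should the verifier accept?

reject

g^s mod p:
115^2 = 13225 ≡ 113
115^4 ≡ 113^2 = 12769 ≡ 104
115^8 ≡ 104^2 = 10816 ≡ 88
115^16 ≡ 88^2 = 7744 ≡ 145
115^32 ≡ 145^2 = 21025 ≡ 16
115^64 ≡ 16^2 = 256 ≡ 107
118 = 64 + 32 + 16 + 4 + 2, so 115^118 ≡ 107·16·145·104·113 ≡ 35 (mod 149)
R · y^e mod p:
24^2 = 576 ≡ 129
24^4 ≡ 129^2 = 16641 ≡ 102
24^8 ≡ 102^2 = 10404 ≡ 123
24^16 ≡ 123^2 = 15129 ≡ 80
24^32 ≡ 80^2 = 6400 ≡ 142
24^64 ≡ 142^2 = 20164 ≡ 49
85 = 64 + 16 + 4 + 1, so 24^85 ≡ 49·80·102·24 ≡ 113 (mod 149)
91·113 = 10283 ≡ 2 (mod 149)
35 ≠ 2; the check fails.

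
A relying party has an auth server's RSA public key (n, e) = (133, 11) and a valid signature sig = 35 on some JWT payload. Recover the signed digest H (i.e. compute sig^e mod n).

Squares mod 133: sig^1≡35, sig^2≡28, sig^4≡119, sig^8≡63
11 = 8 + 2 + 1, so sig^11 ≡ 63·28·35 ≡ 28 (mod 133)

28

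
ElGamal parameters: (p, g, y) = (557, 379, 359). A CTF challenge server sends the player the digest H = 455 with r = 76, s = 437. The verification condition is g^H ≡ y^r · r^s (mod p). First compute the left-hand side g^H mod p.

379^2 = 143641 ≡ 492
379^4 ≡ 492^2 = 242064 ≡ 326
379^8 ≡ 326^2 = 106276 ≡ 446
379^16 ≡ 446^2 = 198916 ≡ 67
379^32 ≡ 67^2 = 4489 ≡ 33
379^64 ≡ 33^2 = 1089 ≡ 532
379^128 ≡ 532^2 = 283024 ≡ 68
379^256 ≡ 68^2 = 4624 ≡ 168
455 = 256 + 128 + 64 + 4 + 2 + 1, so 379^455 ≡ 168·68·532·326·492·379 ≡ 235 (mod 557)

235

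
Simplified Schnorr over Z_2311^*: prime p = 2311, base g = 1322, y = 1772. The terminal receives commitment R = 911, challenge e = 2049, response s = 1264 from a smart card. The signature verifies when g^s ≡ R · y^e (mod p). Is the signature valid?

g^s mod p:
Squares mod 2311: 1322^1≡1322, 1322^2≡568, 1322^4≡1395, 1322^8≡163, 1322^16≡1148, 1322^32≡634, 1322^64≡2153, 1322^128≡1854, 1322^256≡859, 1322^512≡672, 1322^1024≡939
1264 = 1024 + 128 + 64 + 32 + 16, so 1322^1264 ≡ 939·1854·2153·634·1148 ≡ 608 (mod 2311)
R · y^e mod p:
Squares mod 2311: 1772^1≡1772, 1772^2≡1646, 1772^4≡824, 1772^8≡1853, 1772^16≡1774, 1772^32≡1805, 1772^64≡1826, 1772^128≡1814, 1772^256≡2043, 1772^512≡183, 1772^1024≡1135, 1772^2048≡998
2049 = 2048 + 1, so 1772^2049 ≡ 998·1772 ≡ 541 (mod 2311)
911·541 = 492851 ≡ 608 (mod 2311)
608 ≡ 608 (mod 2311); signature holds.

valid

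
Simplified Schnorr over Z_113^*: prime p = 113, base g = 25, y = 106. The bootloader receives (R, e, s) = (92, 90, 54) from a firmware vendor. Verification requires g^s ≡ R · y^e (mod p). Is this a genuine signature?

forged

g^s mod p:
25^2 = 625 ≡ 60
25^4 ≡ 60^2 = 3600 ≡ 97
25^8 ≡ 97^2 = 9409 ≡ 30
25^16 ≡ 30^2 = 900 ≡ 109
25^32 ≡ 109^2 = 11881 ≡ 16
54 = 32 + 16 + 4 + 2, so 25^54 ≡ 16·109·97·60 ≡ 81 (mod 113)
R · y^e mod p:
106^2 = 11236 ≡ 49
106^4 ≡ 49^2 = 2401 ≡ 28
106^8 ≡ 28^2 = 784 ≡ 106
106^16 ≡ 106^2 = 11236 ≡ 49
106^32 ≡ 49^2 = 2401 ≡ 28
106^64 ≡ 28^2 = 784 ≡ 106
90 = 64 + 16 + 8 + 2, so 106^90 ≡ 106·49·106·49 ≡ 16 (mod 113)
92·16 = 1472 ≡ 3 (mod 113)
81 ≠ 3; the check fails.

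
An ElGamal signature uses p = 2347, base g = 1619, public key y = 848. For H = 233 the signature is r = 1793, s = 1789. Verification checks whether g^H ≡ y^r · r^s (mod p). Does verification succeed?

fails

Left side g^H mod p:
1619^2 = 2621161 ≡ 1909
1619^4 ≡ 1909^2 = 3644281 ≡ 1737
1619^8 ≡ 1737^2 = 3017169 ≡ 1274
1619^16 ≡ 1274^2 = 1623076 ≡ 1299
1619^32 ≡ 1299^2 = 1687401 ≡ 2255
1619^64 ≡ 2255^2 = 5085025 ≡ 1423
1619^128 ≡ 1423^2 = 2024929 ≡ 1815
233 = 128 + 64 + 32 + 8 + 1, so 1619^233 ≡ 1815·1423·2255·1274·1619 ≡ 2143 (mod 2347)
Right side y^r · r^s mod p:
848^2 = 719104 ≡ 922
848^4 ≡ 922^2 = 850084 ≡ 470
848^8 ≡ 470^2 = 220900 ≡ 282
848^16 ≡ 282^2 = 79524 ≡ 2073
848^32 ≡ 2073^2 = 4297329 ≡ 2319
848^64 ≡ 2319^2 = 5377761 ≡ 784
848^128 ≡ 784^2 = 614656 ≡ 2089
848^256 ≡ 2089^2 = 4363921 ≡ 848
848^512 ≡ 848^2 = 719104 ≡ 922
848^1024 ≡ 922^2 = 850084 ≡ 470
1793 = 1024 + 512 + 256 + 1, so 848^1793 ≡ 470·922·848·848 ≡ 282 (mod 2347)
1793^2 = 3214849 ≡ 1806
1793^4 ≡ 1806^2 = 3261636 ≡ 1653
1793^8 ≡ 1653^2 = 2732409 ≡ 501
1793^16 ≡ 501^2 = 251001 ≡ 2219
1793^32 ≡ 2219^2 = 4923961 ≡ 2302
1793^64 ≡ 2302^2 = 5299204 ≡ 2025
1793^128 ≡ 2025^2 = 4100625 ≡ 416
1793^256 ≡ 416^2 = 173056 ≡ 1725
1793^512 ≡ 1725^2 = 2975625 ≡ 1976
1793^1024 ≡ 1976^2 = 3904576 ≡ 1515
1789 = 1024 + 512 + 128 + 64 + 32 + 16 + 8 + 4 + 1, so 1793^1789 ≡ 1515·1976·416·2025·2302·2219·501·1653·1793 ≡ 896 (mod 2347)
282·896 = 252672 ≡ 1543 (mod 2347)
2143 ≠ 1543, so verification fails.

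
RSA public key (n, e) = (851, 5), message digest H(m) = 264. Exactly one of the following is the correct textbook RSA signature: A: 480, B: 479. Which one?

Candidate A: 480^2 = 230400 ≡ 630; 480^4 ≡ 630^2 = 396900 ≡ 334; 5 = 4 + 1, so 480^5 ≡ 334·480 ≡ 332 (mod 851)
Candidate B: 479^2 = 229441 ≡ 522; 479^4 ≡ 522^2 = 272484 ≡ 164; 5 = 4 + 1, so 479^5 ≡ 164·479 ≡ 264 (mod 851)
  → matches H(m) = 264

B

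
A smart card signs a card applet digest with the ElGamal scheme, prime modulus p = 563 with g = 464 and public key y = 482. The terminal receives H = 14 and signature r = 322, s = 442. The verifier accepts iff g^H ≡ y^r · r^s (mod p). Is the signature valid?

Left side g^H mod p:
464^2 = 215296 ≡ 230
464^4 ≡ 230^2 = 52900 ≡ 541
464^8 ≡ 541^2 = 292681 ≡ 484
14 = 8 + 4 + 2, so 464^14 ≡ 484·541·230 ≡ 10 (mod 563)
Right side y^r · r^s mod p:
482^2 = 232324 ≡ 368
482^4 ≡ 368^2 = 135424 ≡ 304
482^8 ≡ 304^2 = 92416 ≡ 84
482^16 ≡ 84^2 = 7056 ≡ 300
482^32 ≡ 300^2 = 90000 ≡ 483
482^64 ≡ 483^2 = 233289 ≡ 207
482^128 ≡ 207^2 = 42849 ≡ 61
482^256 ≡ 61^2 = 3721 ≡ 343
322 = 256 + 64 + 2, so 482^322 ≡ 343·207·368 ≡ 101 (mod 563)
322^2 = 103684 ≡ 92
322^4 ≡ 92^2 = 8464 ≡ 19
322^8 ≡ 19^2 = 361
322^16 ≡ 361^2 = 130321 ≡ 268
322^32 ≡ 268^2 = 71824 ≡ 323
322^64 ≡ 323^2 = 104329 ≡ 174
322^128 ≡ 174^2 = 30276 ≡ 437
322^256 ≡ 437^2 = 190969 ≡ 112
442 = 256 + 128 + 32 + 16 + 8 + 2, so 322^442 ≡ 112·437·323·268·361·92 ≡ 368 (mod 563)
101·368 = 37168 ≡ 10 (mod 563)
10 ≡ 10 (mod 563), so the signature is genuine.

valid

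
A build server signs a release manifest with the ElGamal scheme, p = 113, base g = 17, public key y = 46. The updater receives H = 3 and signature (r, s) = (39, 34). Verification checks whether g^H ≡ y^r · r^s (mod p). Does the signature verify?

does not verify

Left side g^H mod p:
17^2 = 289 ≡ 63
3 = 2 + 1, so 17^3 ≡ 63·17 ≡ 54 (mod 113)
Right side y^r · r^s mod p:
46^2 = 2116 ≡ 82
46^4 ≡ 82^2 = 6724 ≡ 57
46^8 ≡ 57^2 = 3249 ≡ 85
46^16 ≡ 85^2 = 7225 ≡ 106
46^32 ≡ 106^2 = 11236 ≡ 49
39 = 32 + 4 + 2 + 1, so 46^39 ≡ 49·57·82·46 ≡ 93 (mod 113)
39^2 = 1521 ≡ 52
39^4 ≡ 52^2 = 2704 ≡ 105
39^8 ≡ 105^2 = 11025 ≡ 64
39^16 ≡ 64^2 = 4096 ≡ 28
39^32 ≡ 28^2 = 784 ≡ 106
34 = 32 + 2, so 39^34 ≡ 106·52 ≡ 88 (mod 113)
93·88 = 8184 ≡ 48 (mod 113)
54 ≠ 48, so verification fails.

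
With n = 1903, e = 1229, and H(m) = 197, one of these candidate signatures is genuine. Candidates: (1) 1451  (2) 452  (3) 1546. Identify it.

1

Candidate 1: 1451^1229 mod 1903 = 197
  → matches H(m) = 197
Candidate 2: 452^1229 mod 1903 = 1706
Candidate 3: 1546^1229 mod 1903 = 750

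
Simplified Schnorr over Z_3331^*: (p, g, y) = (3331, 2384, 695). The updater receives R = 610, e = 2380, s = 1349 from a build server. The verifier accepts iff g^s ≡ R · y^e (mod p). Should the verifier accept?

g^s mod p:
2384^2 = 5683456 ≡ 770
2384^4 ≡ 770^2 = 592900 ≡ 3313
2384^8 ≡ 3313^2 = 10975969 ≡ 324
2384^16 ≡ 324^2 = 104976 ≡ 1715
2384^32 ≡ 1715^2 = 2941225 ≡ 3283
2384^64 ≡ 3283^2 = 10778089 ≡ 2304
2384^128 ≡ 2304^2 = 5308416 ≡ 2133
2384^256 ≡ 2133^2 = 4549689 ≡ 2874
2384^512 ≡ 2874^2 = 8259876 ≡ 2327
2384^1024 ≡ 2327^2 = 5414929 ≡ 2054
1349 = 1024 + 256 + 64 + 4 + 1, so 2384^1349 ≡ 2054·2874·2304·3313·2384 ≡ 2709 (mod 3331)
R · y^e mod p:
695^2 = 483025 ≡ 30
695^4 ≡ 30^2 = 900
695^8 ≡ 900^2 = 810000 ≡ 567
695^16 ≡ 567^2 = 321489 ≡ 1713
695^32 ≡ 1713^2 = 2934369 ≡ 3089
695^64 ≡ 3089^2 = 9541921 ≡ 1937
695^128 ≡ 1937^2 = 3751969 ≡ 1263
695^256 ≡ 1263^2 = 1595169 ≡ 2951
695^512 ≡ 2951^2 = 8708401 ≡ 1167
695^1024 ≡ 1167^2 = 1361889 ≡ 2841
695^2048 ≡ 2841^2 = 8071281 ≡ 268
2380 = 2048 + 256 + 64 + 8 + 4, so 695^2380 ≡ 268·2951·1937·567·900 ≡ 806 (mod 3331)
610·806 = 491660 ≡ 2003 (mod 3331)
2709 ≠ 2003; the check fails.

reject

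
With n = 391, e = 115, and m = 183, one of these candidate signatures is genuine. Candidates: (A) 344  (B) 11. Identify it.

A

Candidate A: 344^2 = 118336 ≡ 254; 344^4 ≡ 254^2 = 64516 ≡ 1; 344^8 ≡ 1^2 = 1; 344^16 ≡ 1^2 = 1; 344^32 ≡ 1^2 = 1; 344^64 ≡ 1^2 = 1; 115 = 64 + 32 + 16 + 2 + 1, so 344^115 ≡ 1·1·1·254·344 ≡ 183 (mod 391)
  → matches m = 183
Candidate B: 11^2 = 121; 11^4 ≡ 121^2 = 14641 ≡ 174; 11^8 ≡ 174^2 = 30276 ≡ 169; 11^16 ≡ 169^2 = 28561 ≡ 18; 11^32 ≡ 18^2 = 324; 11^64 ≡ 324^2 = 104976 ≡ 188; 115 = 64 + 32 + 16 + 2 + 1, so 11^115 ≡ 188·324·18·121·11 ≡ 5 (mod 391)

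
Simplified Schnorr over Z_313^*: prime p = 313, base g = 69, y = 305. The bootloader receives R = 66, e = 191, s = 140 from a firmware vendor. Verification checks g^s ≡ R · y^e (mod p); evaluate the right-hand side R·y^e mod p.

235

305^2 = 93025 ≡ 64
305^4 ≡ 64^2 = 4096 ≡ 27
305^8 ≡ 27^2 = 729 ≡ 103
305^16 ≡ 103^2 = 10609 ≡ 280
305^32 ≡ 280^2 = 78400 ≡ 150
305^64 ≡ 150^2 = 22500 ≡ 277
305^128 ≡ 277^2 = 76729 ≡ 44
191 = 128 + 32 + 16 + 8 + 4 + 2 + 1, so 305^191 ≡ 44·150·280·103·27·64·305 ≡ 198 (mod 313)
R · y^e ≡ 66·198 = 13068 ≡ 235 (mod 313)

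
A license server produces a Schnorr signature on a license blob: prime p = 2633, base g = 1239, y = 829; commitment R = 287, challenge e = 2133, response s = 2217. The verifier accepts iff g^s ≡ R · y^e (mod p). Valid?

no

g^s mod p:
1239^2 = 1535121 ≡ 82
1239^4 ≡ 82^2 = 6724 ≡ 1458
1239^8 ≡ 1458^2 = 2125764 ≡ 933
1239^16 ≡ 933^2 = 870489 ≡ 1599
1239^32 ≡ 1599^2 = 2556801 ≡ 158
1239^64 ≡ 158^2 = 24964 ≡ 1267
1239^128 ≡ 1267^2 = 1605289 ≡ 1792
1239^256 ≡ 1792^2 = 3211264 ≡ 1637
1239^512 ≡ 1637^2 = 2679769 ≡ 2008
1239^1024 ≡ 2008^2 = 4032064 ≡ 941
1239^2048 ≡ 941^2 = 885481 ≡ 793
2217 = 2048 + 128 + 32 + 8 + 1, so 1239^2217 ≡ 793·1792·158·933·1239 ≡ 1105 (mod 2633)
R · y^e mod p:
829^2 = 687241 ≡ 28
829^4 ≡ 28^2 = 784
829^8 ≡ 784^2 = 614656 ≡ 1167
829^16 ≡ 1167^2 = 1361889 ≡ 628
829^32 ≡ 628^2 = 394384 ≡ 2067
829^64 ≡ 2067^2 = 4272489 ≡ 1763
829^128 ≡ 1763^2 = 3108169 ≡ 1229
829^256 ≡ 1229^2 = 1510441 ≡ 1732
829^512 ≡ 1732^2 = 2999824 ≡ 837
829^1024 ≡ 837^2 = 700569 ≡ 191
829^2048 ≡ 191^2 = 36481 ≡ 2252
2133 = 2048 + 64 + 16 + 4 + 1, so 829^2133 ≡ 2252·1763·628·784·829 ≡ 2262 (mod 2633)
287·2262 = 649194 ≡ 1476 (mod 2633)
1105 ≠ 1476; the check fails.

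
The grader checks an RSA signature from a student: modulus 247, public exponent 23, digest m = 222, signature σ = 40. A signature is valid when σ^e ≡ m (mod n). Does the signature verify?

Squares mod 247: σ^1≡40, σ^2≡118, σ^4≡92, σ^8≡66, σ^16≡157
23 = 16 + 4 + 2 + 1, so σ^23 ≡ 157·92·118·40 ≡ 222 (mod 247)
222 = m, so the signature checks out.

verifies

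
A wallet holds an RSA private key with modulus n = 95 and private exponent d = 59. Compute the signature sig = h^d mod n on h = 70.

h^59 mod 95 = 90

90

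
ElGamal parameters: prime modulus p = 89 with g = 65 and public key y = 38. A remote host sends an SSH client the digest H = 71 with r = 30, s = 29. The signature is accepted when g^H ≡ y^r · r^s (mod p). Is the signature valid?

Left side g^H mod p:
65^2 = 4225 ≡ 42
65^4 ≡ 42^2 = 1764 ≡ 73
65^8 ≡ 73^2 = 5329 ≡ 78
65^16 ≡ 78^2 = 6084 ≡ 32
65^32 ≡ 32^2 = 1024 ≡ 45
65^64 ≡ 45^2 = 2025 ≡ 67
71 = 64 + 4 + 2 + 1, so 65^71 ≡ 67·73·42·65 ≡ 27 (mod 89)
Right side y^r · r^s mod p:
38^2 = 1444 ≡ 20
38^4 ≡ 20^2 = 400 ≡ 44
38^8 ≡ 44^2 = 1936 ≡ 67
38^16 ≡ 67^2 = 4489 ≡ 39
30 = 16 + 8 + 4 + 2, so 38^30 ≡ 39·67·44·20 ≡ 36 (mod 89)
30^2 = 900 ≡ 10
30^4 ≡ 10^2 = 100 ≡ 11
30^8 ≡ 11^2 = 121 ≡ 32
30^16 ≡ 32^2 = 1024 ≡ 45
29 = 16 + 8 + 4 + 1, so 30^29 ≡ 45·32·11·30 ≡ 29 (mod 89)
36·29 = 1044 ≡ 65 (mod 89)
27 ≠ 65, so verification fails.

invalid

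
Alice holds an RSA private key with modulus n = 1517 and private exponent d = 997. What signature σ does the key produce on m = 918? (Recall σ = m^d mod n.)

1076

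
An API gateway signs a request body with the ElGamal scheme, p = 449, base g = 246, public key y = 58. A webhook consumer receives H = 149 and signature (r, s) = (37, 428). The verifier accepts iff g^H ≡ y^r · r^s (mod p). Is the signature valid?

invalid

Left side g^H mod p:
Squares mod 449: 246^1≡246, 246^2≡350, 246^4≡372, 246^8≡92, 246^16≡382, 246^32≡448, 246^64≡1, 246^128≡1
149 = 128 + 16 + 4 + 1, so 246^149 ≡ 1·382·372·246 ≡ 240 (mod 449)
Right side y^r · r^s mod p:
Squares mod 449: 58^1≡58, 58^2≡221, 58^4≡349, 58^8≡122, 58^16≡67, 58^32≡448
37 = 32 + 4 + 1, so 58^37 ≡ 448·349·58 ≡ 412 (mod 449)
Squares mod 449: 37^1≡37, 37^2≡22, 37^4≡35, 37^8≡327, 37^16≡67, 37^32≡448, 37^64≡1, 37^128≡1, 37^256≡1
428 = 256 + 128 + 32 + 8 + 4, so 37^428 ≡ 1·1·448·327·35 ≡ 229 (mod 449)
412·229 = 94348 ≡ 58 (mod 449)
240 ≠ 58, so verification fails.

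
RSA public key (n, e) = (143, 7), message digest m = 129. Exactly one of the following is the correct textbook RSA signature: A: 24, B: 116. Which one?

Candidate A: Squares mod 143: 24^1≡24, 24^2≡4, 24^4≡16; 7 = 4 + 2 + 1, so 24^7 ≡ 16·4·24 ≡ 106 (mod 143)
Candidate B: Squares mod 143: 116^1≡116, 116^2≡14, 116^4≡53; 7 = 4 + 2 + 1, so 116^7 ≡ 53·14·116 ≡ 129 (mod 143)
  → matches m = 129

B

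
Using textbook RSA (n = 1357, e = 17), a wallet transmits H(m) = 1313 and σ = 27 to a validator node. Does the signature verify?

σ^17 mod 1357 = 1313
Since 1313 equals the digest 1313, verification succeeds.

verifies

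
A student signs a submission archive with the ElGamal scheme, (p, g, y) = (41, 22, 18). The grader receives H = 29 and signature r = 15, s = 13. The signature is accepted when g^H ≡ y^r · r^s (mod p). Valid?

yes

Left side g^H mod p:
22^2 = 484 ≡ 33
22^4 ≡ 33^2 = 1089 ≡ 23
22^8 ≡ 23^2 = 529 ≡ 37
22^16 ≡ 37^2 = 1369 ≡ 16
29 = 16 + 8 + 4 + 1, so 22^29 ≡ 16·37·23·22 ≡ 6 (mod 41)
Right side y^r · r^s mod p:
18^2 = 324 ≡ 37
18^4 ≡ 37^2 = 1369 ≡ 16
18^8 ≡ 16^2 = 256 ≡ 10
15 = 8 + 4 + 2 + 1, so 18^15 ≡ 10·16·37·18 ≡ 1 (mod 41)
15^2 = 225 ≡ 20
15^4 ≡ 20^2 = 400 ≡ 31
15^8 ≡ 31^2 = 961 ≡ 18
13 = 8 + 4 + 1, so 15^13 ≡ 18·31·15 ≡ 6 (mod 41)
1·6 = 6 ≡ 6 (mod 41)
6 ≡ 6 (mod 41), so the signature is genuine.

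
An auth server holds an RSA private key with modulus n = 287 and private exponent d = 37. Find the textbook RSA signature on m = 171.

m^37 mod 287 = 52

52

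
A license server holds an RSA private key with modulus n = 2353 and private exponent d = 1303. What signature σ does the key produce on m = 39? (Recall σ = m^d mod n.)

m^2 ≡ 39^2 = 1521
m^4 ≡ 1521^2 = 2313441 ≡ 442
m^8 ≡ 442^2 = 195364 ≡ 65
m^16 ≡ 65^2 = 4225 ≡ 1872
m^32 ≡ 1872^2 = 3504384 ≡ 767
m^64 ≡ 767^2 = 588289 ≡ 39
m^128 ≡ 39^2 = 1521
m^256 ≡ 1521^2 = 2313441 ≡ 442
m^512 ≡ 442^2 = 195364 ≡ 65
m^1024 ≡ 65^2 = 4225 ≡ 1872
1303 = 1024 + 256 + 16 + 4 + 2 + 1, so m^1303 ≡ 1872·442·1872·442·1521·39 ≡ 1872 (mod 2353)

1872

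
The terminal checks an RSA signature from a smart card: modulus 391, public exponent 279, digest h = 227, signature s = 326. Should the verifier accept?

reject

s^2 ≡ 326^2 = 106276 ≡ 315
s^4 ≡ 315^2 = 99225 ≡ 302
s^8 ≡ 302^2 = 91204 ≡ 101
s^16 ≡ 101^2 = 10201 ≡ 35
s^32 ≡ 35^2 = 1225 ≡ 52
s^64 ≡ 52^2 = 2704 ≡ 358
s^128 ≡ 358^2 = 128164 ≡ 307
s^256 ≡ 307^2 = 94249 ≡ 18
279 = 256 + 16 + 4 + 2 + 1, so s^279 ≡ 18·35·302·315·326 ≡ 164 (mod 391)
The recovered value 164 does not match the digest 227.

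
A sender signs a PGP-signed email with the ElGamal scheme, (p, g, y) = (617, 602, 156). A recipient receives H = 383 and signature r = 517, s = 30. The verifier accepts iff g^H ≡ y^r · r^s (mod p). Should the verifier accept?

accept

Left side g^H mod p:
Squares mod 617: 602^1≡602, 602^2≡225, 602^4≡31, 602^8≡344, 602^16≡489, 602^32≡342, 602^64≡351, 602^128≡418, 602^256≡113
383 = 256 + 64 + 32 + 16 + 8 + 4 + 2 + 1, so 602^383 ≡ 113·351·342·489·344·31·225·602 ≡ 224 (mod 617)
Right side y^r · r^s mod p:
Squares mod 617: 156^1≡156, 156^2≡273, 156^4≡489, 156^8≡342, 156^16≡351, 156^32≡418, 156^64≡113, 156^128≡429, 156^256≡175, 156^512≡392
517 = 512 + 4 + 1, so 156^517 ≡ 392·489·156 ≡ 423 (mod 617)
Squares mod 617: 517^1≡517, 517^2≡128, 517^4≡342, 517^8≡351, 517^16≡418
30 = 16 + 8 + 4 + 2, so 517^30 ≡ 418·351·342·128 ≡ 266 (mod 617)
423·266 = 112518 ≡ 224 (mod 617)
224 ≡ 224 (mod 617), so the signature is genuine.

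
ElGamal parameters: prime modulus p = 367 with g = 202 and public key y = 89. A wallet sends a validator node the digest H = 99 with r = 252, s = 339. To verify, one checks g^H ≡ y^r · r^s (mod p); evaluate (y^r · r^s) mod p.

343

Squares mod 367: 89^1≡89, 89^2≡214, 89^4≡288, 89^8≡2, 89^16≡4, 89^32≡16, 89^64≡256, 89^128≡210
252 = 128 + 64 + 32 + 16 + 8 + 4, so 89^252 ≡ 210·256·16·4·2·288 ≡ 199 (mod 367)
Squares mod 367: 252^1≡252, 252^2≡13, 252^4≡169, 252^8≡302, 252^16≡188, 252^32≡112, 252^64≡66, 252^128≡319, 252^256≡102
339 = 256 + 64 + 16 + 2 + 1, so 252^339 ≡ 102·66·188·13·252 ≡ 105 (mod 367)
y^r · r^s ≡ 199·105 = 20895 ≡ 343 (mod 367)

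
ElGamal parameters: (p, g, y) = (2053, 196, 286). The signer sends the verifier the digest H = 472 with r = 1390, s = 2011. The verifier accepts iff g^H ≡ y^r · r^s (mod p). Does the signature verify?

does not verify

Left side g^H mod p:
Squares mod 2053: 196^1≡196, 196^2≡1462, 196^4≡271, 196^8≡1586, 196^16≡471, 196^32≡117, 196^64≡1371, 196^128≡1146, 196^256≡1449
472 = 256 + 128 + 64 + 16 + 8, so 196^472 ≡ 1449·1146·1371·471·1586 ≡ 668 (mod 2053)
Right side y^r · r^s mod p:
Squares mod 2053: 286^1≡286, 286^2≡1729, 286^4≡273, 286^8≡621, 286^16≡1730, 286^32≡1679, 286^64≡272, 286^128≡76, 286^256≡1670, 286^512≡926, 286^1024≡1375
1390 = 1024 + 256 + 64 + 32 + 8 + 4 + 2, so 286^1390 ≡ 1375·1670·272·1679·621·273·1729 ≡ 448 (mod 2053)
Squares mod 2053: 1390^1≡1390, 1390^2≡227, 1390^4≡204, 1390^8≡556, 1390^16≡1186, 1390^32≡291, 1390^64≡508, 1390^128≡1439, 1390^256≡1297, 1390^512≡802, 1390^1024≡615
2011 = 1024 + 512 + 256 + 128 + 64 + 16 + 8 + 2 + 1, so 1390^2011 ≡ 615·802·1297·1439·508·1186·556·227·1390 ≡ 418 (mod 2053)
448·418 = 187264 ≡ 441 (mod 2053)
668 ≠ 441, so verification fails.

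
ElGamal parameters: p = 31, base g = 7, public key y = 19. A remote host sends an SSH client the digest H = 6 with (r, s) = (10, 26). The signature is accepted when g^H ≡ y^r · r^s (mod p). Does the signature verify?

does not verify

Left side g^H mod p:
7^6 mod 31 = 4
Right side y^r · r^s mod p:
19^10 mod 31 = 25
10^26 mod 31 = 19
25·19 = 475 ≡ 10 (mod 31)
4 ≠ 10, so verification fails.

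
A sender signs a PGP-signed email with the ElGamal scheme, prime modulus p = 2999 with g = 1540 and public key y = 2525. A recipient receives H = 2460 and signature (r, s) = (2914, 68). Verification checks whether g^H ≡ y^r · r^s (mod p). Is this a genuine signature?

genuine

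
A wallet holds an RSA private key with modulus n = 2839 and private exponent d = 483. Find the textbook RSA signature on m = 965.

1483

m^2 ≡ 965^2 = 931225 ≡ 33
m^4 ≡ 33^2 = 1089
m^8 ≡ 1089^2 = 1185921 ≡ 2058
m^16 ≡ 2058^2 = 4235364 ≡ 2415
m^32 ≡ 2415^2 = 5832225 ≡ 919
m^64 ≡ 919^2 = 844561 ≡ 1378
m^128 ≡ 1378^2 = 1898884 ≡ 2432
m^256 ≡ 2432^2 = 5914624 ≡ 987
483 = 256 + 128 + 64 + 32 + 2 + 1, so m^483 ≡ 987·2432·1378·919·33·965 ≡ 1483 (mod 2839)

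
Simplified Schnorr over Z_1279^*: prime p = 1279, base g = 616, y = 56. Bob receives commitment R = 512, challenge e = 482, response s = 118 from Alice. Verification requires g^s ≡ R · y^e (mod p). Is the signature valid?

g^s mod p:
616^2 = 379456 ≡ 872
616^4 ≡ 872^2 = 760384 ≡ 658
616^8 ≡ 658^2 = 432964 ≡ 662
616^16 ≡ 662^2 = 438244 ≡ 826
616^32 ≡ 826^2 = 682276 ≡ 569
616^64 ≡ 569^2 = 323761 ≡ 174
118 = 64 + 32 + 16 + 4 + 2, so 616^118 ≡ 174·569·826·658·872 ≡ 837 (mod 1279)
R · y^e mod p:
56^2 = 3136 ≡ 578
56^4 ≡ 578^2 = 334084 ≡ 265
56^8 ≡ 265^2 = 70225 ≡ 1159
56^16 ≡ 1159^2 = 1343281 ≡ 331
56^32 ≡ 331^2 = 109561 ≡ 846
56^64 ≡ 846^2 = 715716 ≡ 755
56^128 ≡ 755^2 = 570025 ≡ 870
56^256 ≡ 870^2 = 756900 ≡ 1011
482 = 256 + 128 + 64 + 32 + 2, so 56^482 ≡ 1011·870·755·846·578 ≡ 566 (mod 1279)
512·566 = 289792 ≡ 738 (mod 1279)
837 ≠ 738; the check fails.

invalid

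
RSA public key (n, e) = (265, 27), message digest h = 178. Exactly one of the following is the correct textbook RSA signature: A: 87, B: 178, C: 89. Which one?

Candidate A: Squares mod 265: 87^1≡87, 87^2≡149, 87^4≡206, 87^8≡36, 87^16≡236; 27 = 16 + 8 + 2 + 1, so 87^27 ≡ 236·36·149·87 ≡ 178 (mod 265)
  → matches h = 178
Candidate B: Squares mod 265: 178^1≡178, 178^2≡149, 178^4≡206, 178^8≡36, 178^16≡236; 27 = 16 + 8 + 2 + 1, so 178^27 ≡ 236·36·149·178 ≡ 87 (mod 265)
Candidate C: Squares mod 265: 89^1≡89, 89^2≡236, 89^4≡46, 89^8≡261, 89^16≡16; 27 = 16 + 8 + 2 + 1, so 89^27 ≡ 16·261·236·89 ≡ 89 (mod 265)

A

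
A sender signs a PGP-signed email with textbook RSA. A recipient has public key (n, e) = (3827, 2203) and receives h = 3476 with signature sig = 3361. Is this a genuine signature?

forged

Squares mod 3827: sig^1≡3361, sig^2≡2844, sig^4≡1885, sig^8≡1769, sig^16≡2702, sig^32≡2715, sig^64≡423, sig^128≡2887, sig^256≡3390, sig^512≡3446, sig^1024≡3562, sig^2048≡1339
2203 = 2048 + 128 + 16 + 8 + 2 + 1, so sig^2203 ≡ 1339·2887·2702·1769·2844·3361 ≡ 351 (mod 3827)
The recovered value 351 does not match the digest 3476.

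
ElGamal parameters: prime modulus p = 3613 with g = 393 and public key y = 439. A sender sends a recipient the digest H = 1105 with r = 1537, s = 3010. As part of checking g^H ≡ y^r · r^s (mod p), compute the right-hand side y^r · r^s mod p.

372

439^2 = 192721 ≡ 1232
439^4 ≡ 1232^2 = 1517824 ≡ 364
439^8 ≡ 364^2 = 132496 ≡ 2428
439^16 ≡ 2428^2 = 5895184 ≡ 2381
439^32 ≡ 2381^2 = 5669161 ≡ 364
439^64 ≡ 364^2 = 132496 ≡ 2428
439^128 ≡ 2428^2 = 5895184 ≡ 2381
439^256 ≡ 2381^2 = 5669161 ≡ 364
439^512 ≡ 364^2 = 132496 ≡ 2428
439^1024 ≡ 2428^2 = 5895184 ≡ 2381
1537 = 1024 + 512 + 1, so 439^1537 ≡ 2381·2428·439 ≡ 2036 (mod 3613)
1537^2 = 2362369 ≡ 3080
1537^4 ≡ 3080^2 = 9486400 ≡ 2275
1537^8 ≡ 2275^2 = 5175625 ≡ 1809
1537^16 ≡ 1809^2 = 3272481 ≡ 2716
1537^32 ≡ 2716^2 = 7376656 ≡ 2523
1537^64 ≡ 2523^2 = 6365529 ≡ 3036
1537^128 ≡ 3036^2 = 9217296 ≡ 533
1537^256 ≡ 533^2 = 284089 ≡ 2275
1537^512 ≡ 2275^2 = 5175625 ≡ 1809
1537^1024 ≡ 1809^2 = 3272481 ≡ 2716
1537^2048 ≡ 2716^2 = 7376656 ≡ 2523
3010 = 2048 + 512 + 256 + 128 + 64 + 2, so 1537^3010 ≡ 2523·1809·2275·533·3036·3080 ≡ 1938 (mod 3613)
y^r · r^s ≡ 2036·1938 = 3945768 ≡ 372 (mod 3613)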